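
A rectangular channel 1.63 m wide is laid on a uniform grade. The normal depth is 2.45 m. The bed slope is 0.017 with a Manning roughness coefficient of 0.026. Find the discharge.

Flow area A = b·y = 1.63 × 2.45 = 3.994 m². Wetted perimeter P = b + 2y = 1.63 + 2×2.45 = 6.53 m.
Hydraulic radius R = A/P = 3.994/6.53 = 0.6116 m.
Manning's equation: Q = (1/n) A R^(2/3) S^(1/2) = (1/0.026) × 3.994 × 0.6116^(2/3) × 0.017^(1/2) = 14.4 m³/s.

Q = 14.4 m³/s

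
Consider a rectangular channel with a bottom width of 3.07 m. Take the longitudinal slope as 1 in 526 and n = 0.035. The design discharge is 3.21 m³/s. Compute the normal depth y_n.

y_n = 1.12 m

Manning's equation rearranged: A R^(2/3) = nQ / (1·√S) = 0.035 × 3.21 / (√0.001901) = 2.577.
Trying y = 1.29 m: A R^(2/3) = 3.125 — high.
Trying y = 1.12 m: A R^(2/3) = 2.574 — matches.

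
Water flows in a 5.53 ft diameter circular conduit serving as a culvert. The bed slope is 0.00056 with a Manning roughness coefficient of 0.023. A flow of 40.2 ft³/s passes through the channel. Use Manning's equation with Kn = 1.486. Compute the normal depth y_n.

Manning's equation rearranged: A R^(2/3) = nQ / (1.486·√S) = 0.023 × 40.2 / (1.486 × √0.00056) = 26.29.
Trying y = 3.11 ft: A R^(2/3) = 18.1 — low.
Trying y = 5.14 ft: A R^(2/3) = 32.05 — high.
Trying y = 4.03 ft: A R^(2/3) = 26.26 — close enough.

y_n = 4.03 ft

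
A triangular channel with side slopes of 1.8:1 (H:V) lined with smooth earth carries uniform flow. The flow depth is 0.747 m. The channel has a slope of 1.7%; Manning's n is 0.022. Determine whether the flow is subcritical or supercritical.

For a triangular section with side slope z = 1.8: A = zy² = 1.8×0.747² = 1.004 m²; P = 2y√(1+z²) = 2×0.747×2.059 = 3.076 m.
Hydraulic radius R = A/P = 1.004/3.076 = 0.3265 m.
V = (1/n) R^(2/3) √S = (1/0.022) × 0.3265^(2/3) × √0.017 = 2.81 m/s. Hydraulic depth D_h = A/T = 1.004/2.689 = 0.3735 m.
Froude number Fr = V/√(g·D_h) = 2.81/√(9.81×0.3735) = 1.47, which is greater than 1, so the flow is supercritical.

supercritical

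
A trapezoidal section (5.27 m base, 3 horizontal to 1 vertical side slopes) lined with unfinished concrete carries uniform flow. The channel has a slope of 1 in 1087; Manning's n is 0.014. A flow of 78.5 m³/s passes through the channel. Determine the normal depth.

y_n = 2.33 m

Manning's equation rearranged: A R^(2/3) = nQ / (1·√S) = 0.014 × 78.5 / (√0.00092) = 36.23.
Trying y = 1.72 m: A R^(2/3) = 19.24 — too small.
Trying y = 2.57 m: A R^(2/3) = 44.67 — too large.
Trying y = 2.33 m: A R^(2/3) = 36.22 — close enough.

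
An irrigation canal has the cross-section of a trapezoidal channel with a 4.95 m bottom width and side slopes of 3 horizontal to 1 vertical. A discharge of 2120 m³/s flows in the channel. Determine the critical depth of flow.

y_c = 9.25 m

At critical depth, Q² T / (g A³) = 1, i.e. A³/T = Q²/g = 2120²/9.81 = 458100.
Trying y = 11.8 m: A³/T = 1425000 — too large.
Trying y = 9.25 m: A³/T = 457800 — matches.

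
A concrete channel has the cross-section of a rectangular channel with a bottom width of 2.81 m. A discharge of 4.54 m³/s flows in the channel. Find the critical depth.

y_c = 0.643 m

For a rectangular channel, critical depth y_c = (q²/g)^(1/3) where q = Q/b = 4.54/2.81 = 1.616 m²/s.
So y_c = (1.616²/9.81)^(1/3) = 0.643 m.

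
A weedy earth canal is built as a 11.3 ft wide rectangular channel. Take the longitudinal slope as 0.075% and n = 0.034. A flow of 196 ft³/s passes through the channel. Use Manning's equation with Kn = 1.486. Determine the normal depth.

Manning's equation rearranged: A R^(2/3) = nQ / (1.486·√S) = 0.034 × 196 / (1.486 × √0.00075) = 163.8.
At y = 4.71 ft: A R^(2/3) = 99.82 — too small.
At y = 7.8 ft: A R^(2/3) = 194.4 — too large.
At y = 6.83 ft: A R^(2/3) = 163.8 — matches.

y_n = 6.83 ft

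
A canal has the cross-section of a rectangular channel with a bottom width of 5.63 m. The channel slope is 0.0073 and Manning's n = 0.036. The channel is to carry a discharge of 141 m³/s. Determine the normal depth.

y_n = 6.69 m

Manning's equation rearranged: A R^(2/3) = nQ / (1·√S) = 0.036 × 141 / (√0.0073) = 59.41.
Trying y = 4.91 m: A R^(2/3) = 40.74 — too small.
Trying y = 8.27 m: A R^(2/3) = 76.36 — too large.
Trying y = 6.69 m: A R^(2/3) = 59.42 — matches.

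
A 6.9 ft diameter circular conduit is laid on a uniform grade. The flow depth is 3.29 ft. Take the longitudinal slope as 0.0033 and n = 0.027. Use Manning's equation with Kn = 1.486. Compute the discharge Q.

Q = 78.4 ft³/s

For a circular section of diameter D = 6.9 ft at depth y = 3.29 ft, the central angle is θ = 2 arccos(1 − 2y/D) = 3.049 rad. Then A = (D²/8)(θ − sin θ) = 17.59 ft² and P = Dθ/2 = 10.52 ft.
Hydraulic radius R = A/P = 17.59/10.52 = 1.673 ft.
Manning's equation: Q = (1.486/n) A R^(2/3) S^(1/2) = (1.486/0.027) × 17.59 × 1.673^(2/3) × 0.0033^(1/2) = 78.4 ft³/s.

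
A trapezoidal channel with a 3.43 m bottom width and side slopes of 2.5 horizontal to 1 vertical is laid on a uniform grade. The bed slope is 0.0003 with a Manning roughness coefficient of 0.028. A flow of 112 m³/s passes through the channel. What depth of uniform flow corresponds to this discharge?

Manning's equation rearranged: A R^(2/3) = nQ / (1·√S) = 0.028 × 112 / (√0.0003) = 181.1.
Try y = 6.22 m: A R^(2/3) = 256.2 — over.
Try y = 4.15 m: A R^(2/3) = 97.57 — short.
Try y = 5.39 m: A R^(2/3) = 181.3 — matches.

y_n = 5.39 m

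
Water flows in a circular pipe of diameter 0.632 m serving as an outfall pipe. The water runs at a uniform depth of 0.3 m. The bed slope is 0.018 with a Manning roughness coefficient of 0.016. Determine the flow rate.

For a circular section of diameter D = 0.632 m at depth y = 0.3 m, the central angle is θ = 2 arccos(1 − 2y/D) = 3.04 rad. Then A = (D²/8)(θ − sin θ) = 0.1467 m² and P = Dθ/2 = 0.9607 m.
Hydraulic radius R = A/P = 0.1467/0.9607 = 0.1527 m.
Manning's equation: Q = (1/n) A R^(2/3) S^(1/2) = (1/0.016) × 0.1467 × 0.1527^(2/3) × 0.018^(1/2) = 0.352 m³/s.

Q = 0.352 m³/s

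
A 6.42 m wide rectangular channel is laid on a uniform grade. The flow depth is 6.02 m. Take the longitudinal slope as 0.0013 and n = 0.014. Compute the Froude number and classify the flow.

Flow area A = b·y = 6.42 × 6.02 = 38.65 m². Wetted perimeter P = b + 2y = 6.42 + 2×6.02 = 18.46 m.
Hydraulic radius R = A/P = 38.65/18.46 = 2.094 m.
V = (1/n) R^(2/3) √S = (1/0.014) × 2.094^(2/3) × √0.0013 = 4.215 m/s. Hydraulic depth D_h = A/T = 38.65/6.42 = 6.02 m.
Froude number Fr = V/√(g·D_h) = 4.215/√(9.81×6.02) = 0.548, which is less than 1, so the flow is subcritical.

subcritical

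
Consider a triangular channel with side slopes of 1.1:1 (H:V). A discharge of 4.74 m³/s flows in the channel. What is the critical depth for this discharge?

At critical depth, Q² T / (g A³) = 1, i.e. A³/T = Q²/g = 4.74²/9.81 = 2.29.
Trying y = 1.5 m: A³/T = 4.594 — high.
Trying y = 1.15 m: A³/T = 1.217 — low.
Trying y = 1.31 m: A³/T = 2.334 — ≈ 2.29.

y_c = 1.31 m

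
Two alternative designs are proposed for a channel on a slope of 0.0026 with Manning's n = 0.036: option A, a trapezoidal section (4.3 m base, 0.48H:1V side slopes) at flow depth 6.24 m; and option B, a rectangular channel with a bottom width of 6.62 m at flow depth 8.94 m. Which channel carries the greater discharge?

Channel A: With bottom width b = 4.3 m and side slope z = 0.48: A = (b + zy)y = (4.3 + 0.48×6.24)×6.24 = 45.52 m²; P = b + 2y√(1+z²) = 4.3 + 2×6.24×1.109 = 18.14 m. Hydraulic radius R = A/P = 45.52/18.14 = 2.509 m. Q_A = (1/0.036)·45.52·2.509^(2/3)·√0.0026 = 119.1 m³/s.
Channel B: Flow area A = b·y = 6.62 × 8.94 = 59.18 m². Wetted perimeter P = b + 2y = 6.62 + 2×8.94 = 24.5 m. Hydraulic radius R = A/P = 59.18/24.5 = 2.416 m. Q_B = (1/0.036)·59.18·2.416^(2/3)·√0.0026 = 150.9 m³/s.
Q_A = 119.1 m³/s vs Q_B = 150.9 m³/s, so channel B carries more.

channel B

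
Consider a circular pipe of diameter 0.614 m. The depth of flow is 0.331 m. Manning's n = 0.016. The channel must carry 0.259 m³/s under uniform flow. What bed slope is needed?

For a circular section of diameter D = 0.614 m at depth y = 0.331 m, the central angle is θ = 2 arccos(1 − 2y/D) = 3.298 rad. Then A = (D²/8)(θ − sin θ) = 0.1628 m² and P = Dθ/2 = 1.013 m.
Hydraulic radius R = A/P = 0.1628/1.013 = 0.1608 m.
From Manning's equation, S = [nQ / (1 A R^(2/3))]² = [0.016 × 0.259 / (1 × 0.1628 × 0.1608^(2/3))]² = 0.00742.

S = 0.00742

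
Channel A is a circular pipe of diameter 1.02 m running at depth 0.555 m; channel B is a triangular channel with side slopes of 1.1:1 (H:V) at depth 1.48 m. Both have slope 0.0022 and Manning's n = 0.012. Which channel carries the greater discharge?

Channel A: For a circular section of diameter D = 1.02 m at depth y = 0.555 m, the central angle is θ = 2 arccos(1 − 2y/D) = 3.318 rad. Then A = (D²/8)(θ − sin θ) = 0.4544 m² and P = Dθ/2 = 1.692 m. Hydraulic radius R = A/P = 0.4544/1.692 = 0.2685 m. Q_A = (1/0.012)·0.4544·0.2685^(2/3)·√0.0022 = 0.7392 m³/s.
Channel B: For a triangular section with side slope z = 1.1: A = zy² = 1.1×1.48² = 2.409 m²; P = 2y√(1+z²) = 2×1.48×1.487 = 4.4 m. Hydraulic radius R = A/P = 2.409/4.4 = 0.5476 m. Q_B = (1/0.012)·2.409·0.5476^(2/3)·√0.0022 = 6.303 m³/s.
Q_A = 0.7392 m³/s vs Q_B = 6.303 m³/s, so channel B carries more.

channel B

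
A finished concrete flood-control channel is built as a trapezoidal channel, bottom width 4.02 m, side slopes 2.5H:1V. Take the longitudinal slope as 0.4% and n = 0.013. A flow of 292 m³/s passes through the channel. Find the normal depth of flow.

y_n = 3.27 m

Manning's equation rearranged: A R^(2/3) = nQ / (1·√S) = 0.013 × 292 / (√0.004) = 60.02.
At y = 4.18 m: A R^(2/3) = 104.8 — too large.
At y = 2.74 m: A R^(2/3) = 40.51 — too small.
At y = 3.27 m: A R^(2/3) = 59.96 — ≈ 60.02.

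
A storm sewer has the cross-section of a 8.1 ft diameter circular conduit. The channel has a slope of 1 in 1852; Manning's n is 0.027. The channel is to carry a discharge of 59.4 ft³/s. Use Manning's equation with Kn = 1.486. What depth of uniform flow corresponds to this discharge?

Manning's equation rearranged: A R^(2/3) = nQ / (1.486·√S) = 0.027 × 59.4 / (1.486 × √0.00054) = 46.45.
Try y = 3.21 ft: A R^(2/3) = 27.32 — low.
Try y = 4.83 ft: A R^(2/3) = 54.89 — high.
Try y = 4.35 ft: A R^(2/3) = 46.47 — ≈ 46.45.

y_n = 4.35 ft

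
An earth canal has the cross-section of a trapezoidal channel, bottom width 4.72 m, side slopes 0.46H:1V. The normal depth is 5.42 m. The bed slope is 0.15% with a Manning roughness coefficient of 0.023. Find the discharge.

With bottom width b = 4.72 m and side slope z = 0.46: A = (b + zy)y = (4.72 + 0.46×5.42)×5.42 = 39.1 m²; P = b + 2y√(1+z²) = 4.72 + 2×5.42×1.101 = 16.65 m.
Hydraulic radius R = A/P = 39.1/16.65 = 2.348 m.
Manning's equation: Q = (1/n) A R^(2/3) S^(1/2) = (1/0.023) × 39.1 × 2.348^(2/3) × 0.0015^(1/2) = 116 m³/s.

Q = 116 m³/s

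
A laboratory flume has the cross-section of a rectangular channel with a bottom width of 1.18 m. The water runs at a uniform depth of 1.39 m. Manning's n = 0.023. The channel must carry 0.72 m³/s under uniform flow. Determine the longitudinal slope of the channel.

S = 0.00033

Flow area A = b·y = 1.18 × 1.39 = 1.64 m². Wetted perimeter P = b + 2y = 1.18 + 2×1.39 = 3.96 m.
Hydraulic radius R = A/P = 1.64/3.96 = 0.4142 m.
From Manning's equation, S = [nQ / (1 A R^(2/3))]² = [0.023 × 0.72 / (1 × 1.64 × 0.4142^(2/3))]² = 0.00033.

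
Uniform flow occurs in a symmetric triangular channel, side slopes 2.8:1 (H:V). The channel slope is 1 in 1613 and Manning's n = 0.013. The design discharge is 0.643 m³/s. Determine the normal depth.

y_n = 0.545 m

Manning's equation rearranged: A R^(2/3) = nQ / (1·√S) = 0.013 × 0.643 / (√0.00062) = 0.3357.
Trying y = 0.394 m: A R^(2/3) = 0.1414 — low.
Trying y = 0.545 m: A R^(2/3) = 0.3359 — ≈ 0.3357.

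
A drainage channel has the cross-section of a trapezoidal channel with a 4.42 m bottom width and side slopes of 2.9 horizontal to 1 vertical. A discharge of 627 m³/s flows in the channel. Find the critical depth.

y_c = 5.54 m

At critical depth, Q² T / (g A³) = 1, i.e. A³/T = Q²/g = 627²/9.81 = 40070.
Trying y = 4.75 m: A³/T = 20190 — too small.
Trying y = 6.99 m: A³/T = 114300 — too large.
Trying y = 5.54 m: A³/T = 39990 — matches.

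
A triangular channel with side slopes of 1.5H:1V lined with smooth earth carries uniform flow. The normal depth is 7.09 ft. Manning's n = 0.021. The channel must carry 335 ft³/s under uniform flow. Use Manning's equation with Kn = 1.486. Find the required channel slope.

For a triangular section with side slope z = 1.5: A = zy² = 1.5×7.09² = 75.4 ft²; P = 2y√(1+z²) = 2×7.09×1.803 = 25.56 ft.
Hydraulic radius R = A/P = 75.4/25.56 = 2.95 ft.
From Manning's equation, S = [nQ / (1.486 A R^(2/3))]² = [0.021 × 335 / (1.486 × 75.4 × 2.95^(2/3))]² = 0.000932.

S = 0.000932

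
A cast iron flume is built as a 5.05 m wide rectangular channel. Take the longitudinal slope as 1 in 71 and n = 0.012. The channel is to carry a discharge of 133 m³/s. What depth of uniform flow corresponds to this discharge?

y_n = 2.34 m

Manning's equation rearranged: A R^(2/3) = nQ / (1·√S) = 0.012 × 133 / (√0.01408) = 13.45.
Trying y = 2.05 m: A R^(2/3) = 11.24 — too small.
Trying y = 2.34 m: A R^(2/3) = 13.45 — close enough.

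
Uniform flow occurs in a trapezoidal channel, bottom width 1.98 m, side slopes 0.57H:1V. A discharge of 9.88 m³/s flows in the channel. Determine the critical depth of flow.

At critical depth, Q² T / (g A³) = 1, i.e. A³/T = Q²/g = 9.88²/9.81 = 9.95.
Try y = 1 m: A³/T = 5.315 — low.
Try y = 1.33 m: A³/T = 13.81 — high.
Try y = 1.21 m: A³/T = 10.03 — matches.

y_c = 1.21 m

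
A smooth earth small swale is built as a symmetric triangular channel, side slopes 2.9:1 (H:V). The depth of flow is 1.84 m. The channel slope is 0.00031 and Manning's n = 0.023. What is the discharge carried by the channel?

For a triangular section with side slope z = 2.9: A = zy² = 2.9×1.84² = 9.818 m²; P = 2y√(1+z²) = 2×1.84×3.068 = 11.29 m.
Hydraulic radius R = A/P = 9.818/11.29 = 0.8697 m.
Manning's equation: Q = (1/n) A R^(2/3) S^(1/2) = (1/0.023) × 9.818 × 0.8697^(2/3) × 0.00031^(1/2) = 6.85 m³/s.

Q = 6.85 m³/s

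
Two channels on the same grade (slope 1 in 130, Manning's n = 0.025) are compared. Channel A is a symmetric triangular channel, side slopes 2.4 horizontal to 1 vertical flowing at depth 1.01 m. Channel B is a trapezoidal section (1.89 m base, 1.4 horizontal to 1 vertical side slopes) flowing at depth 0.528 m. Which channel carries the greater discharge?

channel A

Channel A: For a triangular section with side slope z = 2.4: A = zy² = 2.4×1.01² = 2.448 m²; P = 2y√(1+z²) = 2×1.01×2.6 = 5.252 m. Hydraulic radius R = A/P = 2.448/5.252 = 0.4662 m. Q_A = (1/0.025)·2.448·0.4662^(2/3)·√0.007692 = 5.164 m³/s.
Channel B: With bottom width b = 1.89 m and side slope z = 1.4: A = (b + zy)y = (1.89 + 1.4×0.528)×0.528 = 1.388 m²; P = b + 2y√(1+z²) = 1.89 + 2×0.528×1.72 = 3.707 m. Hydraulic radius R = A/P = 1.388/3.707 = 0.3745 m. Q_B = (1/0.025)·1.388·0.3745^(2/3)·√0.007692 = 2.53 m³/s.
Q_A = 5.164 m³/s vs Q_B = 2.53 m³/s, so channel A carries more.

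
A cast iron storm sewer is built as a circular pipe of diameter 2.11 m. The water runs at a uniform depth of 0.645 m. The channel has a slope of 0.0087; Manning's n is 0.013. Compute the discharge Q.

For a circular section of diameter D = 2.11 m at depth y = 0.645 m, the central angle is θ = 2 arccos(1 − 2y/D) = 2.343 rad. Then A = (D²/8)(θ − sin θ) = 0.9055 m² and P = Dθ/2 = 2.472 m.
Hydraulic radius R = A/P = 0.9055/2.472 = 0.3663 m.
Manning's equation: Q = (1/n) A R^(2/3) S^(1/2) = (1/0.013) × 0.9055 × 0.3663^(2/3) × 0.0087^(1/2) = 3.33 m³/s.

Q = 3.33 m³/s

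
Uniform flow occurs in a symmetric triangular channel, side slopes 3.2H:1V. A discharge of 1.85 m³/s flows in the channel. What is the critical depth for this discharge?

y_c = 0.584 m

At critical depth, Q² T / (g A³) = 1, i.e. A³/T = Q²/g = 1.85²/9.81 = 0.3489.
At y = 0.431 m: A³/T = 0.07615 — low.
At y = 0.707 m: A³/T = 0.9044 — high.
At y = 0.584 m: A³/T = 0.3478 — close enough.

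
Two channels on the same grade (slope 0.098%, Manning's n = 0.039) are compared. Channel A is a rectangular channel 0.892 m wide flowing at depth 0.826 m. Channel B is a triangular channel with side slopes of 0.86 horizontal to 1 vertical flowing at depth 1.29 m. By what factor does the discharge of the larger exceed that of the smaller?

2.49

Channel A: Flow area A = b·y = 0.892 × 0.826 = 0.7368 m². Wetted perimeter P = b + 2y = 0.892 + 2×0.826 = 2.544 m. Hydraulic radius R = A/P = 0.7368/2.544 = 0.2896 m. Q_A = (1/0.039)·0.7368·0.2896^(2/3)·√0.00098 = 0.2589 m³/s.
Channel B: For a triangular section with side slope z = 0.86: A = zy² = 0.86×1.29² = 1.431 m²; P = 2y√(1+z²) = 2×1.29×1.319 = 3.403 m. Hydraulic radius R = A/P = 1.431/3.403 = 0.4206 m. Q_B = (1/0.039)·1.431·0.4206^(2/3)·√0.00098 = 0.6448 m³/s.
The larger discharge is 0.6448 m³/s and the smaller is 0.2589 m³/s; the ratio is 2.49.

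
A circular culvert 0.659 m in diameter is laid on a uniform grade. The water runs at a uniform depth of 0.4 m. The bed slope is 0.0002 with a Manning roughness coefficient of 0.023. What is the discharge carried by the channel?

For a circular section of diameter D = 0.659 m at depth y = 0.4 m, the central angle is θ = 2 arccos(1 − 2y/D) = 3.573 rad. Then A = (D²/8)(θ − sin θ) = 0.2166 m² and P = Dθ/2 = 1.177 m.
Hydraulic radius R = A/P = 0.2166/1.177 = 0.184 m.
Manning's equation: Q = (1/n) A R^(2/3) S^(1/2) = (1/0.023) × 0.2166 × 0.184^(2/3) × 0.0002^(1/2) = 0.0431 m³/s.

Q = 0.0431 m³/s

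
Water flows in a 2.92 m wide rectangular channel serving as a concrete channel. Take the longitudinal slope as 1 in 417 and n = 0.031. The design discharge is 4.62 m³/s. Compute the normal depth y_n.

y_n = 1.29 m

Manning's equation rearranged: A R^(2/3) = nQ / (1·√S) = 0.031 × 4.62 / (√0.002398) = 2.925.
Trying y = 0.95 m: A R^(2/3) = 1.919 — short.
Trying y = 1.45 m: A R^(2/3) = 3.425 — over.
Trying y = 1.29 m: A R^(2/3) = 2.927 — close enough.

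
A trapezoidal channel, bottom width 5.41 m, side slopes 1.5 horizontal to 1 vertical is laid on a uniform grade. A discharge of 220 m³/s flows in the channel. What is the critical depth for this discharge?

At critical depth, Q² T / (g A³) = 1, i.e. A³/T = Q²/g = 220²/9.81 = 4934.
Trying y = 4.86 m: A³/T = 11760 — too large.
Trying y = 3.06 m: A³/T = 1964 — too small.
Trying y = 3.9 m: A³/T = 4949 — ≈ 4934.

y_c = 3.9 m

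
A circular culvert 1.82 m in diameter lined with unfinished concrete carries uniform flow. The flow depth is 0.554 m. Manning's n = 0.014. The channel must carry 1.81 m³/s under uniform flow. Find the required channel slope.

S = 0.00668

For a circular section of diameter D = 1.82 m at depth y = 0.554 m, the central angle is θ = 2 arccos(1 − 2y/D) = 2.338 rad. Then A = (D²/8)(θ − sin θ) = 0.6698 m² and P = Dθ/2 = 2.127 m.
Hydraulic radius R = A/P = 0.6698/2.127 = 0.3149 m.
From Manning's equation, S = [nQ / (1 A R^(2/3))]² = [0.014 × 1.81 / (1 × 0.6698 × 0.3149^(2/3))]² = 0.00668.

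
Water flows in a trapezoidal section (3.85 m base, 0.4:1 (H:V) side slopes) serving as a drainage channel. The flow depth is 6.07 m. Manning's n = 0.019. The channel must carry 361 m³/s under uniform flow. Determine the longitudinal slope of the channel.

With bottom width b = 3.85 m and side slope z = 0.4: A = (b + zy)y = (3.85 + 0.4×6.07)×6.07 = 38.11 m²; P = b + 2y√(1+z²) = 3.85 + 2×6.07×1.077 = 16.93 m.
Hydraulic radius R = A/P = 38.11/16.93 = 2.252 m.
From Manning's equation, S = [nQ / (1 A R^(2/3))]² = [0.019 × 361 / (1 × 38.11 × 2.252^(2/3))]² = 0.011.

S = 0.011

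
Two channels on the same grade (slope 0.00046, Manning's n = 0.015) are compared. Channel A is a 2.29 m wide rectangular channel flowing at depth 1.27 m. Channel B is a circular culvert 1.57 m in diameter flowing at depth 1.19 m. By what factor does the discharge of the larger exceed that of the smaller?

2.16

Channel A: Flow area A = b·y = 2.29 × 1.27 = 2.908 m². Wetted perimeter P = b + 2y = 2.29 + 2×1.27 = 4.83 m. Hydraulic radius R = A/P = 2.908/4.83 = 0.6021 m. Q_A = (1/0.015)·2.908·0.6021^(2/3)·√0.00046 = 2.965 m³/s.
Channel B: For a circular section of diameter D = 1.57 m at depth y = 1.19 m, the central angle is θ = 2 arccos(1 − 2y/D) = 4.226 rad. Then A = (D²/8)(θ − sin θ) = 1.574 m² and P = Dθ/2 = 3.317 m. Hydraulic radius R = A/P = 1.574/3.317 = 0.4746 m. Q_B = (1/0.015)·1.574·0.4746^(2/3)·√0.00046 = 1.37 m³/s.
The larger discharge is 2.965 m³/s and the smaller is 1.37 m³/s; the ratio is 2.16.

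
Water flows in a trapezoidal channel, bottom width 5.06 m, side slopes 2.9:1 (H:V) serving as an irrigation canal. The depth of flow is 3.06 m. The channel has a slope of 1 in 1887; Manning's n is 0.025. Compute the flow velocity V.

V = 1.36 m/s

With bottom width b = 5.06 m and side slope z = 2.9: A = (b + zy)y = (5.06 + 2.9×3.06)×3.06 = 42.64 m²; P = b + 2y√(1+z²) = 5.06 + 2×3.06×3.068 = 23.83 m.
Hydraulic radius R = A/P = 42.64/23.83 = 1.789 m.
From Manning's equation, V = (1/n) R^(2/3) S^(1/2) = (1/0.025) × 1.789^(2/3) × 0.0005299^(1/2) = 1.36 m/s.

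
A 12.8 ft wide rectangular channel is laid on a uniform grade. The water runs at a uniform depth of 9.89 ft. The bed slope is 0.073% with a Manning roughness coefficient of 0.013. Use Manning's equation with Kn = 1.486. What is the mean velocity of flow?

Flow area A = b·y = 12.8 × 9.89 = 126.6 ft². Wetted perimeter P = b + 2y = 12.8 + 2×9.89 = 32.58 ft.
Hydraulic radius R = A/P = 126.6/32.58 = 3.886 ft.
From Manning's equation, V = (1.486/n) R^(2/3) S^(1/2) = (1.486/0.013) × 3.886^(2/3) × 0.00073^(1/2) = 7.63 ft/s.

V = 7.63 ft/s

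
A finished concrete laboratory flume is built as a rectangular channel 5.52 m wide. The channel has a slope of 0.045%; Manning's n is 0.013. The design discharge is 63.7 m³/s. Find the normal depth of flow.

y_n = 4.85 m

Manning's equation rearranged: A R^(2/3) = nQ / (1·√S) = 0.013 × 63.7 / (√0.00045) = 39.04.
Try y = 4.21 m: A R^(2/3) = 32.67 — too small.
Try y = 5.35 m: A R^(2/3) = 44.03 — too large.
Try y = 4.85 m: A R^(2/3) = 39.01 — ≈ 39.04.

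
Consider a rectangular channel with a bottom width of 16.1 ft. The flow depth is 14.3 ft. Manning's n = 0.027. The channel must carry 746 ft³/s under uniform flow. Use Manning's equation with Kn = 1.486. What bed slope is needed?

Flow area A = b·y = 16.1 × 14.3 = 230.2 ft². Wetted perimeter P = b + 2y = 16.1 + 2×14.3 = 44.7 ft.
Hydraulic radius R = A/P = 230.2/44.7 = 5.151 ft.
From Manning's equation, S = [nQ / (1.486 A R^(2/3))]² = [0.027 × 746 / (1.486 × 230.2 × 5.151^(2/3))]² = 0.00039.

S = 0.00039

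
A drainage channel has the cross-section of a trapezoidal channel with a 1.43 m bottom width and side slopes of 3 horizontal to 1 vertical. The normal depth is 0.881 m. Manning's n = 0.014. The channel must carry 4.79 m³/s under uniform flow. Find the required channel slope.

With bottom width b = 1.43 m and side slope z = 3: A = (b + zy)y = (1.43 + 3×0.881)×0.881 = 3.588 m²; P = b + 2y√(1+z²) = 1.43 + 2×0.881×3.162 = 7.002 m.
Hydraulic radius R = A/P = 3.588/7.002 = 0.5125 m.
From Manning's equation, S = [nQ / (1 A R^(2/3))]² = [0.014 × 4.79 / (1 × 3.588 × 0.5125^(2/3))]² = 0.000852.

S = 0.000852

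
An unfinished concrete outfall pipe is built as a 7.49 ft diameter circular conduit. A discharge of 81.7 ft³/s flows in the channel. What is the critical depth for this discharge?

At critical depth, Q² T / (g A³) = 1, i.e. A³/T = Q²/g = 81.7²/32.2 = 207.3.
Try y = 1.82 ft: A³/T = 88.2 — too small.
Try y = 2.5 ft: A³/T = 302.5 — too large.
Try y = 2.27 ft: A³/T = 208.2 — close enough.

y_c = 2.27 ft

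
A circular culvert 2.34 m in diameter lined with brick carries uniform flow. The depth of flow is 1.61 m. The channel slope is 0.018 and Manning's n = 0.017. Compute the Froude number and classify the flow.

supercritical

For a circular section of diameter D = 2.34 m at depth y = 1.61 m, the central angle is θ = 2 arccos(1 − 2y/D) = 3.913 rad. Then A = (D²/8)(θ − sin θ) = 3.155 m² and P = Dθ/2 = 4.578 m.
Hydraulic radius R = A/P = 3.155/4.578 = 0.6892 m.
V = (1/n) R^(2/3) √S = (1/0.017) × 0.6892^(2/3) × √0.018 = 6.158 m/s. Hydraulic depth D_h = A/T = 3.155/2.168 = 1.455 m.
Froude number Fr = V/√(g·D_h) = 6.158/√(9.81×1.455) = 1.63, which is greater than 1, so the flow is supercritical.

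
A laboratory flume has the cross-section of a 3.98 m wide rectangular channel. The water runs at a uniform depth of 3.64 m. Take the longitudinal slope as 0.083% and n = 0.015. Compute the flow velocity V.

Flow area A = b·y = 3.98 × 3.64 = 14.49 m². Wetted perimeter P = b + 2y = 3.98 + 2×3.64 = 11.26 m.
Hydraulic radius R = A/P = 14.49/11.26 = 1.287 m.
From Manning's equation, V = (1/n) R^(2/3) S^(1/2) = (1/0.015) × 1.287^(2/3) × 0.00083^(1/2) = 2.27 m/s.

V = 2.27 m/s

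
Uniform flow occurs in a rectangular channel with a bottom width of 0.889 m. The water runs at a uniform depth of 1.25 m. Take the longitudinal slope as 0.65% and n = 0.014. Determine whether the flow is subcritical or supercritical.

subcritical

Flow area A = b·y = 0.889 × 1.25 = 1.111 m². Wetted perimeter P = b + 2y = 0.889 + 2×1.25 = 3.389 m.
Hydraulic radius R = A/P = 1.111/3.389 = 0.3279 m.
V = (1/n) R^(2/3) √S = (1/0.014) × 0.3279^(2/3) × √0.0065 = 2.738 m/s. Hydraulic depth D_h = A/T = 1.111/0.889 = 1.25 m.
Froude number Fr = V/√(g·D_h) = 2.738/√(9.81×1.25) = 0.782, which is less than 1, so the flow is subcritical.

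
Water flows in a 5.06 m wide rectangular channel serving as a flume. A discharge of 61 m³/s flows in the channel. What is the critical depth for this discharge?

For a rectangular channel, critical depth y_c = (q²/g)^(1/3) where q = Q/b = 61/5.06 = 12.06 m²/s.
So y_c = (12.06²/9.81)^(1/3) = 2.46 m.

y_c = 2.46 m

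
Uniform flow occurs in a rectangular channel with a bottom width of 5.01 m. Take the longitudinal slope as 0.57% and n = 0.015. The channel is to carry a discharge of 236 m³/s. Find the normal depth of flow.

y_n = 6.34 m

Manning's equation rearranged: A R^(2/3) = nQ / (1·√S) = 0.015 × 236 / (√0.0057) = 46.89.
At y = 7.7 m: A R^(2/3) = 58.97 — high.
At y = 6.34 m: A R^(2/3) = 46.92 — ≈ 46.89.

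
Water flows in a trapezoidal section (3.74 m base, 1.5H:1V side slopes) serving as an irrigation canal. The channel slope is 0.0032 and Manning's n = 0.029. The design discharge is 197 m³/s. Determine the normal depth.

Manning's equation rearranged: A R^(2/3) = nQ / (1·√S) = 0.029 × 197 / (√0.0032) = 101.
Trying y = 3.35 m: A R^(2/3) = 44.35 — low.
Trying y = 6 m: A R^(2/3) = 159.4 — high.
Trying y = 4.9 m: A R^(2/3) = 101.1 — matches.

y_n = 4.9 m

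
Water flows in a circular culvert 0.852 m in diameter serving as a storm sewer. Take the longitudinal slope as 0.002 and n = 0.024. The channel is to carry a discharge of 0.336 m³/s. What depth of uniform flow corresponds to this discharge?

y_n = 0.624 m

Manning's equation rearranged: A R^(2/3) = nQ / (1·√S) = 0.024 × 0.336 / (√0.002) = 0.1803.
At y = 0.772 m: A R^(2/3) = 0.2173 — over.
At y = 0.451 m: A R^(2/3) = 0.1119 — short.
At y = 0.624 m: A R^(2/3) = 0.1803 — ≈ 0.1803.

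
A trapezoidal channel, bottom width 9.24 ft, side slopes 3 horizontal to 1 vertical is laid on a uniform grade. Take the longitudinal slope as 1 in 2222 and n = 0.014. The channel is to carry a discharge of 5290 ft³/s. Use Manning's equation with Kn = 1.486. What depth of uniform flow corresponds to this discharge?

y_n = 13.2 ft

Manning's equation rearranged: A R^(2/3) = nQ / (1.486·√S) = 0.014 × 5290 / (1.486 × √0.00045) = 2349.
At y = 16 ft: A R^(2/3) = 3752 — too large.
At y = 13.2 ft: A R^(2/3) = 2348 — ≈ 2349.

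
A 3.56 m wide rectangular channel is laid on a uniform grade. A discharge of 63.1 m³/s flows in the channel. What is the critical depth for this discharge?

For a rectangular channel, critical depth y_c = (q²/g)^(1/3) where q = Q/b = 63.1/3.56 = 17.72 m²/s.
So y_c = (17.72²/9.81)^(1/3) = 3.18 m.

y_c = 3.18 m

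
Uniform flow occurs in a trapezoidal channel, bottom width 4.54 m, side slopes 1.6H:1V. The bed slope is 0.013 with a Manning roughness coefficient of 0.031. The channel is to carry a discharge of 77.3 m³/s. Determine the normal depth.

y_n = 2.15 m

Manning's equation rearranged: A R^(2/3) = nQ / (1·√S) = 0.031 × 77.3 / (√0.013) = 21.02.
Trying y = 1.93 m: A R^(2/3) = 17.04 — short.
Trying y = 2.47 m: A R^(2/3) = 27.65 — over.
Trying y = 2.15 m: A R^(2/3) = 21.02 — ≈ 21.02.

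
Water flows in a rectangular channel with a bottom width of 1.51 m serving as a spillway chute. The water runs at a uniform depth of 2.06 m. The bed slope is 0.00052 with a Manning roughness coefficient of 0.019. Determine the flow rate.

Flow area A = b·y = 1.51 × 2.06 = 3.111 m². Wetted perimeter P = b + 2y = 1.51 + 2×2.06 = 5.63 m.
Hydraulic radius R = A/P = 3.111/5.63 = 0.5525 m.
Manning's equation: Q = (1/n) A R^(2/3) S^(1/2) = (1/0.019) × 3.111 × 0.5525^(2/3) × 0.00052^(1/2) = 2.51 m³/s.

Q = 2.51 m³/s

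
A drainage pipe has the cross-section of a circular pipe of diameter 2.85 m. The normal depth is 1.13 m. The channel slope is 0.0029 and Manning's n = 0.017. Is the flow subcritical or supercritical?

For a circular section of diameter D = 2.85 m at depth y = 1.13 m, the central angle is θ = 2 arccos(1 − 2y/D) = 2.725 rad. Then A = (D²/8)(θ − sin θ) = 2.355 m² and P = Dθ/2 = 3.882 m.
Hydraulic radius R = A/P = 2.355/3.882 = 0.6066 m.
V = (1/n) R^(2/3) √S = (1/0.017) × 0.6066^(2/3) × √0.0029 = 2.27 m/s. Hydraulic depth D_h = A/T = 2.355/2.788 = 0.8446 m.
Froude number Fr = V/√(g·D_h) = 2.27/√(9.81×0.8446) = 0.789, which is less than 1, so the flow is subcritical.

subcritical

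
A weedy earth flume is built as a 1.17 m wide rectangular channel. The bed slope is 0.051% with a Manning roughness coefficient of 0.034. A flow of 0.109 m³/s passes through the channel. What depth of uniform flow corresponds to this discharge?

y_n = 0.375 m

Manning's equation rearranged: A R^(2/3) = nQ / (1·√S) = 0.034 × 0.109 / (√0.00051) = 0.1641.
Trying y = 0.285 m: A R^(2/3) = 0.1108 — low.
Trying y = 0.455 m: A R^(2/3) = 0.2146 — high.
Trying y = 0.375 m: A R^(2/3) = 0.164 — ≈ 0.1641.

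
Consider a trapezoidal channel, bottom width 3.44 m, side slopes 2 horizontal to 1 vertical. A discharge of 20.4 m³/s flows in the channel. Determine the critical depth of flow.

At critical depth, Q² T / (g A³) = 1, i.e. A³/T = Q²/g = 20.4²/9.81 = 42.42.
Try y = 1.01 m: A³/T = 22.42 — too small.
Try y = 1.21 m: A³/T = 43.05 — matches.

y_c = 1.21 m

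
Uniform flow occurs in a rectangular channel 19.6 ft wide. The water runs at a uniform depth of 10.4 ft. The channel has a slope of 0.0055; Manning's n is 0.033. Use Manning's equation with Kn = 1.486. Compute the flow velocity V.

V = 9.82 ft/s

Flow area A = b·y = 19.6 × 10.4 = 203.8 ft². Wetted perimeter P = b + 2y = 19.6 + 2×10.4 = 40.4 ft.
Hydraulic radius R = A/P = 203.8/40.4 = 5.046 ft.
From Manning's equation, V = (1.486/n) R^(2/3) S^(1/2) = (1.486/0.033) × 5.046^(2/3) × 0.0055^(1/2) = 9.82 ft/s.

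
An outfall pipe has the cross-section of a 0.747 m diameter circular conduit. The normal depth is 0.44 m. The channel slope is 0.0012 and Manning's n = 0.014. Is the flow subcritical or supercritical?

subcritical

For a circular section of diameter D = 0.747 m at depth y = 0.44 m, the central angle is θ = 2 arccos(1 − 2y/D) = 3.5 rad. Then A = (D²/8)(θ − sin θ) = 0.2685 m² and P = Dθ/2 = 1.307 m.
Hydraulic radius R = A/P = 0.2685/1.307 = 0.2054 m.
V = (1/n) R^(2/3) √S = (1/0.014) × 0.2054^(2/3) × √0.0012 = 0.8615 m/s. Hydraulic depth D_h = A/T = 0.2685/0.7351 = 0.3653 m.
Froude number Fr = V/√(g·D_h) = 0.8615/√(9.81×0.3653) = 0.455, which is less than 1, so the flow is subcritical.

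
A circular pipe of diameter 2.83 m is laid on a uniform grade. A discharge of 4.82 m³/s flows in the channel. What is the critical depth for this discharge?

At critical depth, Q² T / (g A³) = 1, i.e. A³/T = Q²/g = 4.82²/9.81 = 2.368.
Trying y = 1.04 m: A³/T = 3.376 — too large.
Trying y = 0.66 m: A³/T = 0.5786 — too small.
Trying y = 0.949 m: A³/T = 2.372 — matches.

y_c = 0.949 m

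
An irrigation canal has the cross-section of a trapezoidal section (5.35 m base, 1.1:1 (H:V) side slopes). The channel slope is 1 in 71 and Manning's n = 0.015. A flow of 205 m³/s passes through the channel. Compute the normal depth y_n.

y_n = 2.42 m

Manning's equation rearranged: A R^(2/3) = nQ / (1·√S) = 0.015 × 205 / (√0.01408) = 25.91.
Trying y = 1.86 m: A R^(2/3) = 16.09 — short.
Trying y = 2.97 m: A R^(2/3) = 37.94 — over.
Trying y = 2.42 m: A R^(2/3) = 25.92 — close enough.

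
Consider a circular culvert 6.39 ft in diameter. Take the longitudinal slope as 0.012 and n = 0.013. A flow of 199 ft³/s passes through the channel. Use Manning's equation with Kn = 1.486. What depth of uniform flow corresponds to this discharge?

Manning's equation rearranged: A R^(2/3) = nQ / (1.486·√S) = 0.013 × 199 / (1.486 × √0.012) = 15.89.
At y = 3.08 ft: A R^(2/3) = 20.58 — too large.
At y = 2.66 ft: A R^(2/3) = 15.88 — close enough.

y_n = 2.66 ft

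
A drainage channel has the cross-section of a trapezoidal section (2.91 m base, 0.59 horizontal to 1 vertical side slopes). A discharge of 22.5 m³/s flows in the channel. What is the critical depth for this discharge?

At critical depth, Q² T / (g A³) = 1, i.e. A³/T = Q²/g = 22.5²/9.81 = 51.61.
At y = 1.8 m: A³/T = 72.6 — high.
At y = 1.34 m: A³/T = 27.15 — low.
At y = 1.63 m: A³/T = 52 — ≈ 51.61.

y_c = 1.63 m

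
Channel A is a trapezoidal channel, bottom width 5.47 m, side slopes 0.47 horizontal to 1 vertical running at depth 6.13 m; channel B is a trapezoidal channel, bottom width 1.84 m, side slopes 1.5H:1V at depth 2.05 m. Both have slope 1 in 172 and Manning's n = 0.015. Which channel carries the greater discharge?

Channel A: With bottom width b = 5.47 m and side slope z = 0.47: A = (b + zy)y = (5.47 + 0.47×6.13)×6.13 = 51.19 m²; P = b + 2y√(1+z²) = 5.47 + 2×6.13×1.105 = 19.02 m. Hydraulic radius R = A/P = 51.19/19.02 = 2.692 m. Q_A = (1/0.015)·51.19·2.692^(2/3)·√0.005814 = 503.6 m³/s.
Channel B: With bottom width b = 1.84 m and side slope z = 1.5: A = (b + zy)y = (1.84 + 1.5×2.05)×2.05 = 10.08 m²; P = b + 2y√(1+z²) = 1.84 + 2×2.05×1.803 = 9.231 m. Hydraulic radius R = A/P = 10.08/9.231 = 1.091 m. Q_B = (1/0.015)·10.08·1.091^(2/3)·√0.005814 = 54.3 m³/s.
Q_A = 503.6 m³/s vs Q_B = 54.3 m³/s, so channel A carries more.

channel A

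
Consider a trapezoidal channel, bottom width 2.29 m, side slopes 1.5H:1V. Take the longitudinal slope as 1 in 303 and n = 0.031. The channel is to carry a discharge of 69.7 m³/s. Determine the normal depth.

y_n = 3.46 m

Manning's equation rearranged: A R^(2/3) = nQ / (1·√S) = 0.031 × 69.7 / (√0.0033) = 37.61.
Try y = 3.76 m: A R^(2/3) = 45.44 — high.
Try y = 2.75 m: A R^(2/3) = 22.55 — low.
Try y = 3.46 m: A R^(2/3) = 37.62 — matches.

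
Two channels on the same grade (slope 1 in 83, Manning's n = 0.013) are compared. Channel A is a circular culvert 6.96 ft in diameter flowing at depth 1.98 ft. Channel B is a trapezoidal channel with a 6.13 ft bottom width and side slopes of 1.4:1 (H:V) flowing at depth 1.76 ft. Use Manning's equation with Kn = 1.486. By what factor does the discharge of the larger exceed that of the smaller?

Channel A: For a circular section of diameter D = 6.96 ft at depth y = 1.98 ft, the central angle is θ = 2 arccos(1 − 2y/D) = 2.25 rad. Then A = (D²/8)(θ − sin θ) = 8.916 ft² and P = Dθ/2 = 7.831 ft. Hydraulic radius R = A/P = 8.916/7.831 = 1.139 ft. Q_A = (1.486/0.013)·8.916·1.139^(2/3)·√0.01205 = 122 ft³/s.
Channel B: With bottom width b = 6.13 ft and side slope z = 1.4: A = (b + zy)y = (6.13 + 1.4×1.76)×1.76 = 15.13 ft²; P = b + 2y√(1+z²) = 6.13 + 2×1.76×1.72 = 12.19 ft. Hydraulic radius R = A/P = 15.13/12.19 = 1.241 ft. Q_B = (1.486/0.013)·15.13·1.241^(2/3)·√0.01205 = 219.2 ft³/s.
The larger discharge is 219.2 ft³/s and the smaller is 122 ft³/s; the ratio is 1.8.

1.8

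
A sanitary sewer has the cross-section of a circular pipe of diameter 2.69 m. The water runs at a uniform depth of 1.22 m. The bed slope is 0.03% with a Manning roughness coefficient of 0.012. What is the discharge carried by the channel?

Q = 2.66 m³/s

For a circular section of diameter D = 2.69 m at depth y = 1.22 m, the central angle is θ = 2 arccos(1 − 2y/D) = 2.955 rad. Then A = (D²/8)(θ − sin θ) = 2.506 m² and P = Dθ/2 = 3.975 m.
Hydraulic radius R = A/P = 2.506/3.975 = 0.6304 m.
Manning's equation: Q = (1/n) A R^(2/3) S^(1/2) = (1/0.012) × 2.506 × 0.6304^(2/3) × 0.0003^(1/2) = 2.66 m³/s.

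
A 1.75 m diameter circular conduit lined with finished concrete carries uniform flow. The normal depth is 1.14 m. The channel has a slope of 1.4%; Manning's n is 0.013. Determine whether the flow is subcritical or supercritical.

For a circular section of diameter D = 1.75 m at depth y = 1.14 m, the central angle is θ = 2 arccos(1 − 2y/D) = 3.757 rad. Then A = (D²/8)(θ − sin θ) = 1.659 m² and P = Dθ/2 = 3.287 m.
Hydraulic radius R = A/P = 1.659/3.287 = 0.5047 m.
V = (1/n) R^(2/3) √S = (1/0.013) × 0.5047^(2/3) × √0.014 = 5.77 m/s. Hydraulic depth D_h = A/T = 1.659/1.668 = 0.9948 m.
Froude number Fr = V/√(g·D_h) = 5.77/√(9.81×0.9948) = 1.85, which is greater than 1, so the flow is supercritical.

supercritical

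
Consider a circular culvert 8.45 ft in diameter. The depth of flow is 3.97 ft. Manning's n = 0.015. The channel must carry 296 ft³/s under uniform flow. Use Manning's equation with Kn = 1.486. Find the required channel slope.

For a circular section of diameter D = 8.45 ft at depth y = 3.97 ft, the central angle is θ = 2 arccos(1 − 2y/D) = 3.021 rad. Then A = (D²/8)(θ − sin θ) = 25.89 ft² and P = Dθ/2 = 12.76 ft.
Hydraulic radius R = A/P = 25.89/12.76 = 2.028 ft.
From Manning's equation, S = [nQ / (1.486 A R^(2/3))]² = [0.015 × 296 / (1.486 × 25.89 × 2.028^(2/3))]² = 0.00519.

S = 0.00519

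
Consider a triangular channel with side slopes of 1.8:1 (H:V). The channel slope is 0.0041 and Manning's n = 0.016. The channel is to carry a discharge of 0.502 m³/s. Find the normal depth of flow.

Manning's equation rearranged: A R^(2/3) = nQ / (1·√S) = 0.016 × 0.502 / (√0.0041) = 0.1254.
Trying y = 0.56 m: A R^(2/3) = 0.2209 — over.
Trying y = 0.391 m: A R^(2/3) = 0.08475 — short.
Trying y = 0.453 m: A R^(2/3) = 0.1255 — ≈ 0.1254.

y_n = 0.453 m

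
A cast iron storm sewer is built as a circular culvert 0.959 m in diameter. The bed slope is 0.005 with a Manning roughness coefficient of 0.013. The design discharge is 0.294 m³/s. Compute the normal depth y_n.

Manning's equation rearranged: A R^(2/3) = nQ / (1·√S) = 0.013 × 0.294 / (√0.005) = 0.05405.
Trying y = 0.328 m: A R^(2/3) = 0.07017 — over.
Trying y = 0.212 m: A R^(2/3) = 0.02987 — short.
Trying y = 0.286 m: A R^(2/3) = 0.05397 — close enough.

y_n = 0.286 m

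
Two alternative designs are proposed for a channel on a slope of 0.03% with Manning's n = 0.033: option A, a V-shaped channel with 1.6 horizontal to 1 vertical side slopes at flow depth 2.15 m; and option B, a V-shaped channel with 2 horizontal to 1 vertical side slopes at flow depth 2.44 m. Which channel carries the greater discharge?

Channel A: For a triangular section with side slope z = 1.6: A = zy² = 1.6×2.15² = 7.396 m²; P = 2y√(1+z²) = 2×2.15×1.887 = 8.113 m. Hydraulic radius R = A/P = 7.396/8.113 = 0.9116 m. Q_A = (1/0.033)·7.396·0.9116^(2/3)·√0.0003 = 3.65 m³/s.
Channel B: For a triangular section with side slope z = 2: A = zy² = 2×2.44² = 11.91 m²; P = 2y√(1+z²) = 2×2.44×2.236 = 10.91 m. Hydraulic radius R = A/P = 11.91/10.91 = 1.091 m. Q_B = (1/0.033)·11.91·1.091^(2/3)·√0.0003 = 6.624 m³/s.
Q_A = 3.65 m³/s vs Q_B = 6.624 m³/s, so channel B carries more.

channel B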